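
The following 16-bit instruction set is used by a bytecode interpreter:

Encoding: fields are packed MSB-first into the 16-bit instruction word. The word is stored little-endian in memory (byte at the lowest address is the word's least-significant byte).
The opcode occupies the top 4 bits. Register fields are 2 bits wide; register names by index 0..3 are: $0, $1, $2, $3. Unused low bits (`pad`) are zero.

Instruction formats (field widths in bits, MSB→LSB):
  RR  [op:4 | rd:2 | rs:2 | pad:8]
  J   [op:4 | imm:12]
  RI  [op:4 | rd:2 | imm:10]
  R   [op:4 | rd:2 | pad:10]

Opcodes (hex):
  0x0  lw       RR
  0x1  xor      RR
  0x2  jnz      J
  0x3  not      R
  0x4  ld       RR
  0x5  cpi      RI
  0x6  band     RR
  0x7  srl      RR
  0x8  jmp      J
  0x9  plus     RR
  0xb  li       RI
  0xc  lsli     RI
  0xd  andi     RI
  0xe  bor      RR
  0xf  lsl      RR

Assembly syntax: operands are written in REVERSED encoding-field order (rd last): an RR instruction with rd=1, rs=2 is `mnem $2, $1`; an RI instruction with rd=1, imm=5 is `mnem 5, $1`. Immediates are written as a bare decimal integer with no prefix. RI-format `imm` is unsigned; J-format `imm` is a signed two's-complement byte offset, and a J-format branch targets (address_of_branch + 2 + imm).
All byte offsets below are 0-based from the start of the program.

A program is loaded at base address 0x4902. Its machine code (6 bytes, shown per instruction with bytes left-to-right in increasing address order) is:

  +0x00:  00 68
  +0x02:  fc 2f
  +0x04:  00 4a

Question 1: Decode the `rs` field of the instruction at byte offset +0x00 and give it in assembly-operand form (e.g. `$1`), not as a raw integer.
$0

off 0x00: read 00 68 as little → 0x6800
  opcode bits[15:12]=0x6: band/RR
  [11:10] rd=2 = $2
  [9:8] rs=0 = $0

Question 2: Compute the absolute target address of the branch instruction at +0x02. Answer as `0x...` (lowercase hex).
0x4902

[02] fc 2f → 0x2ffc
  opcode bits[15:12]=0x2: jnz/J
  imm: (w>>0)&0xfff=0xffc (s12→-4) → -4
  target = base 0x4902 + off 0x02 + 2 + imm -4 = 0x4902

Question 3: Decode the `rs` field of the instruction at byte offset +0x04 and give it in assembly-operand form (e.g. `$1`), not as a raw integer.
$2

off 0x04: read 00 4a as little → 0x4a00
  opcode bits[15:12]=0x4: ld/RR
  [11:10] rd=2 = $2
  [9:8] rs=2 = $2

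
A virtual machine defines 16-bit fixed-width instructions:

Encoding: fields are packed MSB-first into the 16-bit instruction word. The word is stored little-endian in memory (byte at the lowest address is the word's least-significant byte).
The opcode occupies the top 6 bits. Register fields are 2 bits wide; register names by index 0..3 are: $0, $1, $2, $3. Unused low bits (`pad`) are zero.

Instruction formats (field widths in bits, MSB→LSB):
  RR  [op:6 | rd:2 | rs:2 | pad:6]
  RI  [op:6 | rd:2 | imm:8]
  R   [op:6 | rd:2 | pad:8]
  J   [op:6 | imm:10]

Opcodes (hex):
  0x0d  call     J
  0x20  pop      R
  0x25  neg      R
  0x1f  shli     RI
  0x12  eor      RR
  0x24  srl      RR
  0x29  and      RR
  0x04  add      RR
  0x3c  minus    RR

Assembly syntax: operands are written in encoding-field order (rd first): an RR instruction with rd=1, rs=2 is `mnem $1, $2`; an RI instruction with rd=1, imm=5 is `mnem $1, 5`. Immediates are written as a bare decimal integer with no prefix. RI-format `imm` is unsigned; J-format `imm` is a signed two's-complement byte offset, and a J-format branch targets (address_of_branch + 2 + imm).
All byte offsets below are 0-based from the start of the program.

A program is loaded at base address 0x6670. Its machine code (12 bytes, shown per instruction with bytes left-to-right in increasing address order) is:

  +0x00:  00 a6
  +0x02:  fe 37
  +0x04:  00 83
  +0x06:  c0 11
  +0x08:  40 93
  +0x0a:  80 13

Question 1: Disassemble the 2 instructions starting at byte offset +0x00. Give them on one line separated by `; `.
@+00  little-endian(00 a6) = 0xa600
  top 6b → 0x29 → and [RR]
  [9:8] rd=2 = $2
  [7:6] rs=0 = $0
@+02  little-endian(fe 37) = 0x37fe
  top 6b → 0xd → call [J]
  [9:0] imm=1022 (s10→-2) = -2

and $2, $0; call -2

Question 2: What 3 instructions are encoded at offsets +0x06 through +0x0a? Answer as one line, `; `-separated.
add $1, $3; srl $3, $1; add $3, $2

off 0x06: read c0 11 as little → 0x11c0
  top 6b → 0x4 → add [RR]
  rd: (w>>8)&0x3=0x1 → $1
  rs: (w>>6)&0x3=0x3 → $3
off 0x08: read 40 93 as little → 0x9340
  top 6b → 0x24 → srl [RR]
  rd: (w>>8)&0x3=0x3 → $3
  rs: (w>>6)&0x3=0x1 → $1
off 0x0a: read 80 13 as little → 0x1380
  top 6b → 0x4 → add [RR]
  rd: (w>>8)&0x3=0x3 → $3
  rs: (w>>6)&0x3=0x2 → $2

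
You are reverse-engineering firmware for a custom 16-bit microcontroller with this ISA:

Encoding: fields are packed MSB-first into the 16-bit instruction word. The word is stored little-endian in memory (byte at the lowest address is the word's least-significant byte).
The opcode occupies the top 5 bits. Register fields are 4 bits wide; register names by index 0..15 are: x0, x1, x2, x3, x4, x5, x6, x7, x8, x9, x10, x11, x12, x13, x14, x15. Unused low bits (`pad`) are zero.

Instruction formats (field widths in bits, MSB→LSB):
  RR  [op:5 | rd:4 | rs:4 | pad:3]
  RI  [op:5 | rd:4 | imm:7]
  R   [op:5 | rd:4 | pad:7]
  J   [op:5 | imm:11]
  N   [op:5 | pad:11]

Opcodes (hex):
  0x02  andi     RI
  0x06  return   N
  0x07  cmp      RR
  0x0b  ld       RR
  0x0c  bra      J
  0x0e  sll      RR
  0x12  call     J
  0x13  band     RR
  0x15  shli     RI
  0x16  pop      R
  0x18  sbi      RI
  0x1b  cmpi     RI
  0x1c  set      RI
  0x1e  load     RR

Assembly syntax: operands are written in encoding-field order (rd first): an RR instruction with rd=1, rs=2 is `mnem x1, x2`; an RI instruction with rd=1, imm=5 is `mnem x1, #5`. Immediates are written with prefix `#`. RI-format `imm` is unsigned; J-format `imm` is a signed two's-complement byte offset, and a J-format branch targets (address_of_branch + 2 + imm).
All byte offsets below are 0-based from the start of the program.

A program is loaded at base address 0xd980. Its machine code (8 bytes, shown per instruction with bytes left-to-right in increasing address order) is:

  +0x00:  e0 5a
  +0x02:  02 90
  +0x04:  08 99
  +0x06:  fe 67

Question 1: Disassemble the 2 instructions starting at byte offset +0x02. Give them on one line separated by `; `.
@+02  little-endian(02 90) = 0x9002
  top 5b → 0x12 → call [J]
  [10:0] imm=2 = #2
@+04  little-endian(08 99) = 0x9908
  top 5b → 0x13 → band [RR]
  [10:7] rd=2 = x2
  [6:3] rs=1 = x1

call #2; band x2, x1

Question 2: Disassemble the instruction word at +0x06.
@+06  little-endian(fe 67) = 0x67fe
  op=0x67fe>>11=0xc ⇒ bra (J)
  imm@[10:0]=0x7fe (s11→-2) ⇒ #-2

bra #-2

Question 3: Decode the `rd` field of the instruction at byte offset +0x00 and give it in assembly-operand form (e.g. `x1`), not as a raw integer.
x5

off 0x00: read e0 5a as little → 0x5ae0
  opcode bits[15:11]=0xb: ld/RR
  [10:7] rd=5 = x5
  [6:3] rs=12 = x12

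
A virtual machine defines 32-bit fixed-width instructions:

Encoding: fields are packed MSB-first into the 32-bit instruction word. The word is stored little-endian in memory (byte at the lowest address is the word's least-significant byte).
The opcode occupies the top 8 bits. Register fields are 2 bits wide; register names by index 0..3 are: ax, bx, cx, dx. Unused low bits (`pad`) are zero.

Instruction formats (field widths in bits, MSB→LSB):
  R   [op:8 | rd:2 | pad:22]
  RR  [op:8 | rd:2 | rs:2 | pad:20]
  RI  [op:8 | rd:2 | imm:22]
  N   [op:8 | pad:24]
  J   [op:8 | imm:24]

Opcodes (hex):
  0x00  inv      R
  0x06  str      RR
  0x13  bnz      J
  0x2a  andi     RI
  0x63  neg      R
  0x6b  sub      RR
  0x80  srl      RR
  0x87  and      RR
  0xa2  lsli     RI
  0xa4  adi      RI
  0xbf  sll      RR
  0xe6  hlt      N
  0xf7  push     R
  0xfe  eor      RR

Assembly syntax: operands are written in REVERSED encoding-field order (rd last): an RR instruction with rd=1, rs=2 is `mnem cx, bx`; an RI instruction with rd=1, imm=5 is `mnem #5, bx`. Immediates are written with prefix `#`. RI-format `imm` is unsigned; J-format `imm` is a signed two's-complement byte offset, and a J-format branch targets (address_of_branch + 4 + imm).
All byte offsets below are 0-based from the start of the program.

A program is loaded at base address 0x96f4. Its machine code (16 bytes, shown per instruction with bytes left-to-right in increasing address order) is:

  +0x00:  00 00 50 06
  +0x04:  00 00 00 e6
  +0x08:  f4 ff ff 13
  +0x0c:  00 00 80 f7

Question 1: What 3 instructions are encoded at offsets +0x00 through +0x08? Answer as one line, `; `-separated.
str bx, bx; hlt; bnz #-12

off 0x00: read 00 00 50 06 as little → 0x06500000
  top 8b → 0x6 → str [RR]
  [23:22] rd=1 = bx
  [21:20] rs=1 = bx
off 0x04: read 00 00 00 e6 as little → 0xe6000000
  top 8b → 0xe6 → hlt [N]
off 0x08: read f4 ff ff 13 as little → 0x13fffff4
  top 8b → 0x13 → bnz [J]
  [23:0] imm=16777204 (s24→-12) = #-12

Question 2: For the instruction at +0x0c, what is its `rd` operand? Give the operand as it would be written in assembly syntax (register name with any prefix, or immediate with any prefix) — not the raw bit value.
@+0c  little-endian(00 00 80 f7) = 0xf7800000
  opcode bits[31:24]=0xf7: push/R
  [23:22] rd=2 = cx

cx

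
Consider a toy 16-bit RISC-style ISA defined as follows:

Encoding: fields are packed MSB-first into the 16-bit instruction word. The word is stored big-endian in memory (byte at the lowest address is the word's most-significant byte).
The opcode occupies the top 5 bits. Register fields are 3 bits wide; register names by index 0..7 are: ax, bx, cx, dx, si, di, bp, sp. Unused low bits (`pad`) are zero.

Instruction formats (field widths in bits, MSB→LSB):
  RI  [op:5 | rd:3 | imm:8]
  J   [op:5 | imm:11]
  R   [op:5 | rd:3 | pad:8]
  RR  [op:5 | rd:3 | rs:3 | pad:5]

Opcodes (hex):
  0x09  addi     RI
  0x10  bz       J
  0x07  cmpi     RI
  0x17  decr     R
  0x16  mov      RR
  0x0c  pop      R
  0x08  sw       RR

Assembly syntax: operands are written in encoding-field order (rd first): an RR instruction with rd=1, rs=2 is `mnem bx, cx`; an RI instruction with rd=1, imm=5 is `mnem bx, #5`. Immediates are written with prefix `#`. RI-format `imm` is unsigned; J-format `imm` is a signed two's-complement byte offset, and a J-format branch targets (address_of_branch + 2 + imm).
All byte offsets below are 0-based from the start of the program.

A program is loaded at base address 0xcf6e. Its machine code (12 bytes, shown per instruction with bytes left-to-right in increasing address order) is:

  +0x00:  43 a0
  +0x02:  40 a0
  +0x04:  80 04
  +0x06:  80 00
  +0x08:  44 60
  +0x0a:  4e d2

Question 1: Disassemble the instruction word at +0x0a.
[0a] 4e d2 → 0x4ed2
  op=0x4ed2>>11=0x9 ⇒ addi (RI)
  [10:8] rd=6 = bp
  [7:0] imm=210 = #210

addi bp, #210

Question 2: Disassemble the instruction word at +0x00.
sw dx, di

[00] 43 a0 → 0x43a0
  top 5b → 0x8 → sw [RR]
  [10:8] rd=3 = dx
  [7:5] rs=5 = di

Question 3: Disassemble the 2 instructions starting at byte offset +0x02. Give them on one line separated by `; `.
sw ax, di; bz #4

@+02  big-endian(40 a0) = 0x40a0
  op=0x40a0>>11=0x8 ⇒ sw (RR)
  rd: (w>>8)&0x7=0x0 → ax
  rs: (w>>5)&0x7=0x5 → di
@+04  big-endian(80 04) = 0x8004
  op=0x8004>>11=0x10 ⇒ bz (J)
  imm: (w>>0)&0x7ff=0x4 → #4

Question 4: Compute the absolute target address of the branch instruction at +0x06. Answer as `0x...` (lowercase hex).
off 0x06: read 80 00 as big → 0x8000
  op=0x8000>>11=0x10 ⇒ bz (J)
  imm@[10:0]=0x0 ⇒ #0
  target = base 0xcf6e + off 0x06 + 2 + imm 0 = 0xcf76

0xcf76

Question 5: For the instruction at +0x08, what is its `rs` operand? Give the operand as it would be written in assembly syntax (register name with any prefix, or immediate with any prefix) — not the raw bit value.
dx

+0x08: 44 60 ⇒ word 0x4460 (big)
  op=0x4460>>11=0x8 ⇒ sw (RR)
  [10:8] rd=4 = si
  [7:5] rs=3 = dx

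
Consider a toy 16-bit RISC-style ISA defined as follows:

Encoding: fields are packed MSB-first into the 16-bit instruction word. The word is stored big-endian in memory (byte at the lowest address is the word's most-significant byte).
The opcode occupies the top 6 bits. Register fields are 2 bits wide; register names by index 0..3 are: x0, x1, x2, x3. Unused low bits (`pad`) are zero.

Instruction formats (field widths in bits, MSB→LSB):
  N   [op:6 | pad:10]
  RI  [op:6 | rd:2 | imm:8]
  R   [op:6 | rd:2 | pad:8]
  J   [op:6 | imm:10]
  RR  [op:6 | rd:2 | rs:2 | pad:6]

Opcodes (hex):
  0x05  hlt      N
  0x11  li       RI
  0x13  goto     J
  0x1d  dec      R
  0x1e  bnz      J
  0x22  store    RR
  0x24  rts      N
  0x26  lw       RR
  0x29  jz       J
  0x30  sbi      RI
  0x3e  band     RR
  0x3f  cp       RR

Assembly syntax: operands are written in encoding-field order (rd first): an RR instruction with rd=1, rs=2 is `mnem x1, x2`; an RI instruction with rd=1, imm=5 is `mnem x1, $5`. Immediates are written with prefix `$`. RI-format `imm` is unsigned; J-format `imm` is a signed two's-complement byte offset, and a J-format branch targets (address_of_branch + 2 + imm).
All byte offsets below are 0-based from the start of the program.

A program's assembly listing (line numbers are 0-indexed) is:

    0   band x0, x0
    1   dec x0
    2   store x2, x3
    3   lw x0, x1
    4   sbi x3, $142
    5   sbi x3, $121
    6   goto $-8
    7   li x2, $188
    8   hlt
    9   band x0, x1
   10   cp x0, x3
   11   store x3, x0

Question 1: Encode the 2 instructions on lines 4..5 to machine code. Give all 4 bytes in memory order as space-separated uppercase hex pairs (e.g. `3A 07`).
C3 8E C3 79

4. sbi fields op=0x30:6|rd=3:2|imm=142:8 → word c38eh → c3 8e
5. sbi fields op=0x30:6|rd=3:2|imm=121:8 → word c379h → c3 79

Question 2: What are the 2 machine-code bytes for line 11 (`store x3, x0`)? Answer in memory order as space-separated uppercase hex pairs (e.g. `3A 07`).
8B 00

11. store fields op=0x22:6|rd=3:2|rs=0:2|pad=0:6 → word 8b00h → 8b 00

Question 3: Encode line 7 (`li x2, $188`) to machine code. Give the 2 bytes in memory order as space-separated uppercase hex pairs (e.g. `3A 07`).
46 BC

L7: li op=0x11:6|rd=2:2|imm=188:8 ⇒ 0x46bc ⇒ big 46 bc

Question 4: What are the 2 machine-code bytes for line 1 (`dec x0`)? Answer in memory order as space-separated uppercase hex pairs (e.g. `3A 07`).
line 1 (dec): pack op=0x1d:6|rd=0:2|pad=0:8 = 0x7400; big→ 74 00

74 00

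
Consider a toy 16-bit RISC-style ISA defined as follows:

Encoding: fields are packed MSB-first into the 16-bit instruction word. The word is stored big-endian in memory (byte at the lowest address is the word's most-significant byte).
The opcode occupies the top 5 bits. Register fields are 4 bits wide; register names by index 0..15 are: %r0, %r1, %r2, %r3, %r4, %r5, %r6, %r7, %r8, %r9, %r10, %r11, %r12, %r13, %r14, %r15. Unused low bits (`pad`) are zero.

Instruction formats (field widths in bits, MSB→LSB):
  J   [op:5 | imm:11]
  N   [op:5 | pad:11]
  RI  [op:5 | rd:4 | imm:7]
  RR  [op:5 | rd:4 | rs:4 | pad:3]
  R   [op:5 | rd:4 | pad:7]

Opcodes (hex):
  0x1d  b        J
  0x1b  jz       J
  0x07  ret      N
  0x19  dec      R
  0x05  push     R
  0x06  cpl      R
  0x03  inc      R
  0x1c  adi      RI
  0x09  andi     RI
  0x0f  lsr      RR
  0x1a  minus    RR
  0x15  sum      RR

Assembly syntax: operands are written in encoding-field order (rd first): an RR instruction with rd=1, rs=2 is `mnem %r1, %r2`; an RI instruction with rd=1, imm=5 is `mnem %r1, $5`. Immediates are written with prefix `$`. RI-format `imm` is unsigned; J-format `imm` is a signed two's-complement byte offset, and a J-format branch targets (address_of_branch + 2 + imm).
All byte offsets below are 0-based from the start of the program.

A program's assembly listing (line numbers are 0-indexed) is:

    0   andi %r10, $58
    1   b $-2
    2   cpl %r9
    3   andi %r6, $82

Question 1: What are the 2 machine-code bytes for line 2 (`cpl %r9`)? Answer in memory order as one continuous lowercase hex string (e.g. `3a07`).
2. cpl fields op=0x6:5|rd=9:4|pad=0:7 → word 3480h → 34 80

3480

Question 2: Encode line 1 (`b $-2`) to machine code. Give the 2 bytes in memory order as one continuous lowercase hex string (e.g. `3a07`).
line 1 (b): pack op=0x1d:5|imm=-2:11 = 0xeffe; big→ ef fe

effe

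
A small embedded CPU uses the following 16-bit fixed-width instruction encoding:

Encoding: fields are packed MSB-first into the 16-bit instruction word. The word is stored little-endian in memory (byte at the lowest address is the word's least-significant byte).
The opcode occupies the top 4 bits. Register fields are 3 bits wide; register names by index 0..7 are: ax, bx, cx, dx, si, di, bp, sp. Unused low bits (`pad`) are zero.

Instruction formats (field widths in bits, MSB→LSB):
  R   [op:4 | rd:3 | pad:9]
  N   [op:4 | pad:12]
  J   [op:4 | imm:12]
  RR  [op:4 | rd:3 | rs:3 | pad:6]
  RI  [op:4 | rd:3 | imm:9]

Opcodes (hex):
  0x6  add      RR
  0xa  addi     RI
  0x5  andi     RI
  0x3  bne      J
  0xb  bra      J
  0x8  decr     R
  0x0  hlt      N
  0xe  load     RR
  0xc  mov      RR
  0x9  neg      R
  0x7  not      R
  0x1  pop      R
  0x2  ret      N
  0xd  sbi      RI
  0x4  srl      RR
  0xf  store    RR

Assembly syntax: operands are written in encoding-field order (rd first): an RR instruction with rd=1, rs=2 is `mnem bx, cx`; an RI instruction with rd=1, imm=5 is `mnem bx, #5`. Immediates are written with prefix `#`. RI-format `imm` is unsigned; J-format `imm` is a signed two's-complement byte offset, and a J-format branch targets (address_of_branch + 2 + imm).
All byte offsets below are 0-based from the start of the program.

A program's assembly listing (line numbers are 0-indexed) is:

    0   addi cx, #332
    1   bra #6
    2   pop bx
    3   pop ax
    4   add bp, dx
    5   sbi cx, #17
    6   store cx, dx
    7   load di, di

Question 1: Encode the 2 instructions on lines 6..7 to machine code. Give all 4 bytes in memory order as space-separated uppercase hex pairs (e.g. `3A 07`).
L6: store op=0xf:4|rd=2:3|rs=3:3|pad=0:6 ⇒ 0xf4c0 ⇒ little c0 f4
L7: load op=0xe:4|rd=5:3|rs=5:3|pad=0:6 ⇒ 0xeb40 ⇒ little 40 eb

C0 F4 40 EB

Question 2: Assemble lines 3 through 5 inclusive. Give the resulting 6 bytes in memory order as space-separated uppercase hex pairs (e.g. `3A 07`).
line 3 (pop): pack op=0x1:4|rd=0:3|pad=0:9 = 0x1000; little→ 00 10
line 4 (add): pack op=0x6:4|rd=6:3|rs=3:3|pad=0:6 = 0x6cc0; little→ c0 6c
line 5 (sbi): pack op=0xd:4|rd=2:3|imm=17:9 = 0xd411; little→ 11 d4

00 10 C0 6C 11 D4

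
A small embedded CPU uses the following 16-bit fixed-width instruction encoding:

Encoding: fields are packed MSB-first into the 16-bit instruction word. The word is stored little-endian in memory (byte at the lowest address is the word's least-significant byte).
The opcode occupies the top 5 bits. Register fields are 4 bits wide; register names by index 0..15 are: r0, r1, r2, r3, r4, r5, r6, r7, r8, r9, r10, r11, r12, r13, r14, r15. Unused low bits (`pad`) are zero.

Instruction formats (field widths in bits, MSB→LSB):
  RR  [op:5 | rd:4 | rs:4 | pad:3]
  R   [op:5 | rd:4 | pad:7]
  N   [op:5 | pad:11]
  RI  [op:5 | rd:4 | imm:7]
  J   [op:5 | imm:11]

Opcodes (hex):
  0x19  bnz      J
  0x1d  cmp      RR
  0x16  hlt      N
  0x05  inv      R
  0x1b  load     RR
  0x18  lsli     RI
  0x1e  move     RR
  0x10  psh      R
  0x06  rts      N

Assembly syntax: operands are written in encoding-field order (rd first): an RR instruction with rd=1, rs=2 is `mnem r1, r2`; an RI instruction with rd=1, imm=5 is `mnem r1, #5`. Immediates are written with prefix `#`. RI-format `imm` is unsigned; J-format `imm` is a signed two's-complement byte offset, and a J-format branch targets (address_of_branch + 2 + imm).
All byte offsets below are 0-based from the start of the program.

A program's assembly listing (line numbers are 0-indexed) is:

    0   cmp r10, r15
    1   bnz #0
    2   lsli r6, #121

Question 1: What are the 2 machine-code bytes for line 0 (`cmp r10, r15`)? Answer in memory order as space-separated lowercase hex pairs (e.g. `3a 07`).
L0: cmp op=0x1d:5|rd=10:4|rs=15:4|pad=0:3 ⇒ 0xed78 ⇒ little 78 ed

78 ed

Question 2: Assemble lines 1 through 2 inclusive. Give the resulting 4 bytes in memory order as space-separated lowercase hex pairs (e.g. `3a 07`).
00 c8 79 c3

1. bnz fields op=0x19:5|imm=0:11 → word c800h → 00 c8
2. lsli fields op=0x18:5|rd=6:4|imm=121:7 → word c379h → 79 c3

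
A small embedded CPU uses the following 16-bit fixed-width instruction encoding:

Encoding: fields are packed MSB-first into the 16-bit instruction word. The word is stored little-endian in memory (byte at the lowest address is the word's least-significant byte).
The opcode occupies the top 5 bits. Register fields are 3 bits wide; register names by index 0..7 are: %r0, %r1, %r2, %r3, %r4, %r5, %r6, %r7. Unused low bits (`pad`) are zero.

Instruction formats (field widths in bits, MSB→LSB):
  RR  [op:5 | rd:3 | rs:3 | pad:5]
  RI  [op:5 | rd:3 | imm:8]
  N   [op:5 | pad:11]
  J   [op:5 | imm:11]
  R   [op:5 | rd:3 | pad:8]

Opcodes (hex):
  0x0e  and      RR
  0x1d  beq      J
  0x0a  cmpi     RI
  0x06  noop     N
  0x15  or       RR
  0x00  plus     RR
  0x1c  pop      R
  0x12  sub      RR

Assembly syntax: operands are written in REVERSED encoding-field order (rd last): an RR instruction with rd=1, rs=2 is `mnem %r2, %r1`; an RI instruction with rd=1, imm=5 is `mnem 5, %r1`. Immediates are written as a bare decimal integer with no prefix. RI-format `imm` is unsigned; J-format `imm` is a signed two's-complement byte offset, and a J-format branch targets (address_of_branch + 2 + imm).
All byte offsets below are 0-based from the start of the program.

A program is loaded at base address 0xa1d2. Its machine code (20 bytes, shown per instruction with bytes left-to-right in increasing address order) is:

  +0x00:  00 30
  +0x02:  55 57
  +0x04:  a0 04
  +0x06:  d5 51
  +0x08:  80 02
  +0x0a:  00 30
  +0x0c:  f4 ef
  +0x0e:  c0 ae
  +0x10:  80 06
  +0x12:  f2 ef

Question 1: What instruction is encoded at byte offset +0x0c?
beq -12

[0c] f4 ef → 0xeff4
  opcode bits[15:11]=0x1d: beq/J
  imm@[10:0]=0x7f4 (s11→-12) ⇒ -12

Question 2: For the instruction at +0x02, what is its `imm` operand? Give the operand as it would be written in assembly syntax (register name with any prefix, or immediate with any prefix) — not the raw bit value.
85

@+02  little-endian(55 57) = 0x5755
  op=0x5755>>11=0xa ⇒ cmpi (RI)
  rd: (w>>8)&0x7=0x7 → %r7
  imm: (w>>0)&0xff=0x55 → 85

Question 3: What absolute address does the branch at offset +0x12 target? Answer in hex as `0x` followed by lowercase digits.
+0x12: f2 ef ⇒ word 0xeff2 (little)
  top 5b → 0x1d → beq [J]
  [10:0] imm=2034 (s11→-14) = -14
  target = base 0xa1d2 + off 0x12 + 2 + imm -14 = 0xa1d8

0xa1d8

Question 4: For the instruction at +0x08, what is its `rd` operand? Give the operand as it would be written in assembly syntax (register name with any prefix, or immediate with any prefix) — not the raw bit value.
%r2

@+08  little-endian(80 02) = 0x0280
  opcode bits[15:11]=0x0: plus/RR
  rd@[10:8]=0x2 ⇒ %r2
  rs@[7:5]=0x4 ⇒ %r4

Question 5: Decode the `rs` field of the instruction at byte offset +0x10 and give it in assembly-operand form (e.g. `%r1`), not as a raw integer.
%r4

off 0x10: read 80 06 as little → 0x0680
  opcode bits[15:11]=0x0: plus/RR
  rd: (w>>8)&0x7=0x6 → %r6
  rs: (w>>5)&0x7=0x4 → %r4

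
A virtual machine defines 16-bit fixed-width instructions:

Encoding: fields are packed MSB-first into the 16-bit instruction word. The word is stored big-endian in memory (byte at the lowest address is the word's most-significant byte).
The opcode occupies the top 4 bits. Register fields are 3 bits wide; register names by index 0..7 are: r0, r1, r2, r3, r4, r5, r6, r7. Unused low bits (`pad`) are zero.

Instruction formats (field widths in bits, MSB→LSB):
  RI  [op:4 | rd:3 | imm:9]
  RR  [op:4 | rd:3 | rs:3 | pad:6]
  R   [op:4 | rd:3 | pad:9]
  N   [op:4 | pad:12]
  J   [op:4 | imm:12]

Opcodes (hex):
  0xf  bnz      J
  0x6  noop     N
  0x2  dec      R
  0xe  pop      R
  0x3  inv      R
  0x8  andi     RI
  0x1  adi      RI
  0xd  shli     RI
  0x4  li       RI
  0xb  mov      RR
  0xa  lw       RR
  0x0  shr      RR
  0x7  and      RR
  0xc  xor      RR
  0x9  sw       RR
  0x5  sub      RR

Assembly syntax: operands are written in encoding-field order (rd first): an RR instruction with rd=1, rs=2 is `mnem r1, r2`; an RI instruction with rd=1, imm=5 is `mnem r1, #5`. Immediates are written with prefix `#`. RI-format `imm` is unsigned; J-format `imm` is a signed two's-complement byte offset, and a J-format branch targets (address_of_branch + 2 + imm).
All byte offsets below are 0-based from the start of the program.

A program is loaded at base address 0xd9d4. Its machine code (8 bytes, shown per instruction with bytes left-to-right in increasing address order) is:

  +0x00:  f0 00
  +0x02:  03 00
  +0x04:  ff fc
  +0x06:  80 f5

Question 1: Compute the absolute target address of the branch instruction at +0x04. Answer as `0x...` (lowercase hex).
0xd9d6

+0x04: ff fc ⇒ word 0xfffc (big)
  top 4b → 0xf → bnz [J]
  [11:0] imm=4092 (s12→-4) = #-4
  target = base 0xd9d4 + off 0x04 + 2 + imm -4 = 0xd9d6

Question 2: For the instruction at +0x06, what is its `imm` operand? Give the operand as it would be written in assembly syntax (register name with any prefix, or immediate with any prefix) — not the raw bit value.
off 0x06: read 80 f5 as big → 0x80f5
  top 4b → 0x8 → andi [RI]
  rd: (w>>9)&0x7=0x0 → r0
  imm: (w>>0)&0x1ff=0xf5 → #245

#245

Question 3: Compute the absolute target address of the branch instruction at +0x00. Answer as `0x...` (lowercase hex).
@+00  big-endian(f0 00) = 0xf000
  opcode bits[15:12]=0xf: bnz/J
  imm: (w>>0)&0xfff=0x0 → #0
  target = base 0xd9d4 + off 0x00 + 2 + imm 0 = 0xd9d6

0xd9d6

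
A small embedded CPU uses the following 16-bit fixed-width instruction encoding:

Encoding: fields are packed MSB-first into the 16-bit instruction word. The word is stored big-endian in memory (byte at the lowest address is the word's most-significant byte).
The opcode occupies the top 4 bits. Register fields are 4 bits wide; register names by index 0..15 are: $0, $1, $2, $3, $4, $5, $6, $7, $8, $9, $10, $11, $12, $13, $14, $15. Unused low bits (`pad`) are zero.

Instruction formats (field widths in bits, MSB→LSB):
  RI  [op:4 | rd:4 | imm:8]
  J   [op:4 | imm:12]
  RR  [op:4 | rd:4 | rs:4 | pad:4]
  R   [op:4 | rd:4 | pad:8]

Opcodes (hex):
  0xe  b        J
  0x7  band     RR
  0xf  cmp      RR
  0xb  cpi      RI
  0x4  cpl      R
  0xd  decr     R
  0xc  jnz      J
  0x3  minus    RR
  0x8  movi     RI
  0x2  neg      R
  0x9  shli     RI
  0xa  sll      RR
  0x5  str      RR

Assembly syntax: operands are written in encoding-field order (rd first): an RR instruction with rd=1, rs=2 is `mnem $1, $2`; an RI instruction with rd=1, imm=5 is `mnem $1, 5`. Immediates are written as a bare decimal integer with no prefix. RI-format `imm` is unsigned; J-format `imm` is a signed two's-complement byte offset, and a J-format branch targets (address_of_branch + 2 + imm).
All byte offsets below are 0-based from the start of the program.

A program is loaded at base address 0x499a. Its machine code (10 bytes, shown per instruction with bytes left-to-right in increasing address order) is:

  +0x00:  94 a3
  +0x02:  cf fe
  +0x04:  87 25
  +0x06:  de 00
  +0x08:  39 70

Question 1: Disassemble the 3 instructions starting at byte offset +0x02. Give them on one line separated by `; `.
jnz -2; movi $7, 37; decr $14

@+02  big-endian(cf fe) = 0xcffe
  op=0xcffe>>12=0xc ⇒ jnz (J)
  imm: (w>>0)&0xfff=0xffe (s12→-2) → -2
@+04  big-endian(87 25) = 0x8725
  op=0x8725>>12=0x8 ⇒ movi (RI)
  rd: (w>>8)&0xf=0x7 → $7
  imm: (w>>0)&0xff=0x25 → 37
@+06  big-endian(de 00) = 0xde00
  op=0xde00>>12=0xd ⇒ decr (R)
  rd: (w>>8)&0xf=0xe → $14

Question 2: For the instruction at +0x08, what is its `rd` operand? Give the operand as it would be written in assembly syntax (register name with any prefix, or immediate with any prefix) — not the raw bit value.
$9

[08] 39 70 → 0x3970
  top 4b → 0x3 → minus [RR]
  rd: (w>>8)&0xf=0x9 → $9
  rs: (w>>4)&0xf=0x7 → $7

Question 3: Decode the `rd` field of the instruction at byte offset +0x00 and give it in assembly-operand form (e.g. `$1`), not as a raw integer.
@+00  big-endian(94 a3) = 0x94a3
  opcode bits[15:12]=0x9: shli/RI
  rd: (w>>8)&0xf=0x4 → $4
  imm: (w>>0)&0xff=0xa3 → 163

$4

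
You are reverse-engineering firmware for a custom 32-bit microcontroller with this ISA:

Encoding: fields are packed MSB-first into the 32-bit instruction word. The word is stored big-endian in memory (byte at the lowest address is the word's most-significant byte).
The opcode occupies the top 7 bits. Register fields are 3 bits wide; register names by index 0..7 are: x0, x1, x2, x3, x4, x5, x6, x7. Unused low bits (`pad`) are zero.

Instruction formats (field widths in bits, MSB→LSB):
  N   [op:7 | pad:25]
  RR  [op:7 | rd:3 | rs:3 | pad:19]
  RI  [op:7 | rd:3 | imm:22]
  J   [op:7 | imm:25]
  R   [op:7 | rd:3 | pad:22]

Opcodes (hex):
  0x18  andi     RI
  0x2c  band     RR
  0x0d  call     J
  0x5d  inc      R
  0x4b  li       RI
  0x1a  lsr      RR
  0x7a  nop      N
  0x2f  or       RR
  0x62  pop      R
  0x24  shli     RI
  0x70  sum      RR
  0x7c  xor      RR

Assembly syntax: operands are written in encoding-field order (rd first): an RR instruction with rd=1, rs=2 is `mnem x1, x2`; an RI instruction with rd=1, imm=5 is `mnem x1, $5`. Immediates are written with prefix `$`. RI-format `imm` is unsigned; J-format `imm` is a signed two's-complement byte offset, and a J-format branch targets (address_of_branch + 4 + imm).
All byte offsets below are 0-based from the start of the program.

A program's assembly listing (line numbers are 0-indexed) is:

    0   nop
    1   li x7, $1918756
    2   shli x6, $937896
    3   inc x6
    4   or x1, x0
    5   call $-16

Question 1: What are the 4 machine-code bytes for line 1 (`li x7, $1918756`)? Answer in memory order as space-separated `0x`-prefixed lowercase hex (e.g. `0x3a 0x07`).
line 1 (li): pack op=0x4b:7|rd=7:3|imm=1918756:22 = 0x97dd4724; big→ 97 dd 47 24

0x97 0xdd 0x47 0x24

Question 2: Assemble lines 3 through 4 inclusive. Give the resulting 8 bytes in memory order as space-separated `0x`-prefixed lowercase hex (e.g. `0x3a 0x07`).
0xbb 0x80 0x00 0x00 0x5e 0x40 0x00 0x00

line 3 (inc): pack op=0x5d:7|rd=6:3|pad=0:22 = 0xbb800000; big→ bb 80 00 00
line 4 (or): pack op=0x2f:7|rd=1:3|rs=0:3|pad=0:19 = 0x5e400000; big→ 5e 40 00 00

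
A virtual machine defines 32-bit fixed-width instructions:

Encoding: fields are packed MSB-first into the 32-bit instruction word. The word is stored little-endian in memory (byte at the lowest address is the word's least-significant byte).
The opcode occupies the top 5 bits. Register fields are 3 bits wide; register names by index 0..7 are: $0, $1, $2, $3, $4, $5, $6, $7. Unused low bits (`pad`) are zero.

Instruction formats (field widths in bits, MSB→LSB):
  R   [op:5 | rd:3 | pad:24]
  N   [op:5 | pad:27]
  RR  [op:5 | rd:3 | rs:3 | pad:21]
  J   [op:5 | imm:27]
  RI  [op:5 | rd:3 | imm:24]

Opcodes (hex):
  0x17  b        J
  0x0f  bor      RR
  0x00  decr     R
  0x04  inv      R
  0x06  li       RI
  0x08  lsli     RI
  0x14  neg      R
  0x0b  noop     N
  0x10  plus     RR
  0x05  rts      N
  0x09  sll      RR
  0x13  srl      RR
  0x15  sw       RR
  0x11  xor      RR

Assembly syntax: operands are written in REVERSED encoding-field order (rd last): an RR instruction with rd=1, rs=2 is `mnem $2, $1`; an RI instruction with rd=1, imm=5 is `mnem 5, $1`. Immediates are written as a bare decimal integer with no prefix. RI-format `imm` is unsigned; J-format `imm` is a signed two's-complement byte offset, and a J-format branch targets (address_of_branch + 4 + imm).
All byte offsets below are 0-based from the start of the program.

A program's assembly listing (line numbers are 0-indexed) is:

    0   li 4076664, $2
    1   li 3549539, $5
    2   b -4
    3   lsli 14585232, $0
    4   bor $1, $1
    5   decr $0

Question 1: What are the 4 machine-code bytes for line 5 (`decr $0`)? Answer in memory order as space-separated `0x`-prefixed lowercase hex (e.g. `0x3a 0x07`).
L5: decr op=0x0:5|rd=0:3|pad=0:24 ⇒ 0x00000000 ⇒ little 00 00 00 00

0x00 0x00 0x00 0x00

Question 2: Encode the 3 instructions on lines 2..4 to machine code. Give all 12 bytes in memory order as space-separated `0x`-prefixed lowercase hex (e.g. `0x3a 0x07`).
0xfc 0xff 0xff 0xbf 0x90 0x8d 0xde 0x40 0x00 0x00 0x20 0x79

L2: b op=0x17:5|imm=-4:27 ⇒ 0xbffffffc ⇒ little fc ff ff bf
L3: lsli op=0x8:5|rd=0:3|imm=14585232:24 ⇒ 0x40de8d90 ⇒ little 90 8d de 40
L4: bor op=0xf:5|rd=1:3|rs=1:3|pad=0:21 ⇒ 0x79200000 ⇒ little 00 00 20 79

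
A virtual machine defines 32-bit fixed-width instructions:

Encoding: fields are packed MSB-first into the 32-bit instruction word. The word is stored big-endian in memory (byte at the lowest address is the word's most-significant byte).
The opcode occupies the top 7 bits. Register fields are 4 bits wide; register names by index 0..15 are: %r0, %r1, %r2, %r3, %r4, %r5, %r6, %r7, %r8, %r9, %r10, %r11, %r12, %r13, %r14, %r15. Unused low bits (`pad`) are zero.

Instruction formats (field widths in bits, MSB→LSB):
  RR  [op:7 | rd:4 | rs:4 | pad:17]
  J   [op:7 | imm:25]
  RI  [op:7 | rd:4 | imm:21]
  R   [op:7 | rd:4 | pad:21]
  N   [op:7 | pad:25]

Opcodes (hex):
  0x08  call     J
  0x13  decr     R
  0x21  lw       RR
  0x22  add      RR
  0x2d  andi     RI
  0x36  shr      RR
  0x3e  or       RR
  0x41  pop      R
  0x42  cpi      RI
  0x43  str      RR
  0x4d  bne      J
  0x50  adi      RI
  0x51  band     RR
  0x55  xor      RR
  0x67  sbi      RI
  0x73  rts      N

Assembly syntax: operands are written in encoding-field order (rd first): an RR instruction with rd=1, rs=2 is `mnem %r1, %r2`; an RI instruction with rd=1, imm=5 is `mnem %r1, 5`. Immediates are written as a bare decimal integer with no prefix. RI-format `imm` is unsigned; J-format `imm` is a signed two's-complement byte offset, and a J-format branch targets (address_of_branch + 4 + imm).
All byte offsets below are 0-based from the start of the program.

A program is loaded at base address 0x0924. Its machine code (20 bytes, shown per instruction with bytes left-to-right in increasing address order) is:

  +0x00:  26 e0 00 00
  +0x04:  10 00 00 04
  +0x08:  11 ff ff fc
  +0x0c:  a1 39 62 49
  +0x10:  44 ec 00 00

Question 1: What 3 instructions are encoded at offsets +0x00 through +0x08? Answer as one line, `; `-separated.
decr %r7; call 4; call -4

[00] 26 e0 00 00 → 0x26e00000
  op=0x26e00000>>25=0x13 ⇒ decr (R)
  rd@[24:21]=0x7 ⇒ %r7
[04] 10 00 00 04 → 0x10000004
  op=0x10000004>>25=0x8 ⇒ call (J)
  imm@[24:0]=0x4 ⇒ 4
[08] 11 ff ff fc → 0x11fffffc
  op=0x11fffffc>>25=0x8 ⇒ call (J)
  imm@[24:0]=0x1fffffc (s25→-4) ⇒ -4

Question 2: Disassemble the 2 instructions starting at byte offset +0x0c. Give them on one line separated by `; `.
adi %r9, 1663561; add %r7, %r6

@+0c  big-endian(a1 39 62 49) = 0xa1396249
  top 7b → 0x50 → adi [RI]
  [24:21] rd=9 = %r9
  [20:0] imm=1663561 = 1663561
@+10  big-endian(44 ec 00 00) = 0x44ec0000
  top 7b → 0x22 → add [RR]
  [24:21] rd=7 = %r7
  [20:17] rs=6 = %r6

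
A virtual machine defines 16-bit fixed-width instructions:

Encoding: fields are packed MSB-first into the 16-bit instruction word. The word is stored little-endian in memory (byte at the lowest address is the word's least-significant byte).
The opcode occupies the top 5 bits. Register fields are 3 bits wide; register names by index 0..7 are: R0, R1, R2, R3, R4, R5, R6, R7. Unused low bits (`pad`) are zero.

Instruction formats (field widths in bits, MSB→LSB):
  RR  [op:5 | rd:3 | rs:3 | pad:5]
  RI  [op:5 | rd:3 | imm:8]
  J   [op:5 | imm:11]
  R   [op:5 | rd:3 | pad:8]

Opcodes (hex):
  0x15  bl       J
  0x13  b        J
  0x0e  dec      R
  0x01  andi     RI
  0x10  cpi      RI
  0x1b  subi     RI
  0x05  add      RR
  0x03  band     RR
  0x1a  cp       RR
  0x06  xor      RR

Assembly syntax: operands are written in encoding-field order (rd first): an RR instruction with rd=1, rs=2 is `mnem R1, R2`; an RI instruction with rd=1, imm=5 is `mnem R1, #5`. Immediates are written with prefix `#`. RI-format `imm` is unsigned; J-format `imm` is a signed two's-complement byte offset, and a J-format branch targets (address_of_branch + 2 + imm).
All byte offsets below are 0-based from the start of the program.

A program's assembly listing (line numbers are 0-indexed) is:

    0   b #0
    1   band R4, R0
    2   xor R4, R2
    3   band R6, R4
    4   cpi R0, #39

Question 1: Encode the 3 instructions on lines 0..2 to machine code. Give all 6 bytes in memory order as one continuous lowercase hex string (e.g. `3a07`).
0098001c4034

0. b fields op=0x13:5|imm=0:11 → word 9800h → 00 98
1. band fields op=0x3:5|rd=4:3|rs=0:3|pad=0:5 → word 1c00h → 00 1c
2. xor fields op=0x6:5|rd=4:3|rs=2:3|pad=0:5 → word 3440h → 40 34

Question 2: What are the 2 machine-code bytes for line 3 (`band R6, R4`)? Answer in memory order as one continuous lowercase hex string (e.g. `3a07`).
3. band fields op=0x3:5|rd=6:3|rs=4:3|pad=0:5 → word 1e80h → 80 1e

801e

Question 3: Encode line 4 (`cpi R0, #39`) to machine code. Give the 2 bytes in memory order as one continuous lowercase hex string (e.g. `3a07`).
2780

line 4 (cpi): pack op=0x10:5|rd=0:3|imm=39:8 = 0x8027; little→ 27 80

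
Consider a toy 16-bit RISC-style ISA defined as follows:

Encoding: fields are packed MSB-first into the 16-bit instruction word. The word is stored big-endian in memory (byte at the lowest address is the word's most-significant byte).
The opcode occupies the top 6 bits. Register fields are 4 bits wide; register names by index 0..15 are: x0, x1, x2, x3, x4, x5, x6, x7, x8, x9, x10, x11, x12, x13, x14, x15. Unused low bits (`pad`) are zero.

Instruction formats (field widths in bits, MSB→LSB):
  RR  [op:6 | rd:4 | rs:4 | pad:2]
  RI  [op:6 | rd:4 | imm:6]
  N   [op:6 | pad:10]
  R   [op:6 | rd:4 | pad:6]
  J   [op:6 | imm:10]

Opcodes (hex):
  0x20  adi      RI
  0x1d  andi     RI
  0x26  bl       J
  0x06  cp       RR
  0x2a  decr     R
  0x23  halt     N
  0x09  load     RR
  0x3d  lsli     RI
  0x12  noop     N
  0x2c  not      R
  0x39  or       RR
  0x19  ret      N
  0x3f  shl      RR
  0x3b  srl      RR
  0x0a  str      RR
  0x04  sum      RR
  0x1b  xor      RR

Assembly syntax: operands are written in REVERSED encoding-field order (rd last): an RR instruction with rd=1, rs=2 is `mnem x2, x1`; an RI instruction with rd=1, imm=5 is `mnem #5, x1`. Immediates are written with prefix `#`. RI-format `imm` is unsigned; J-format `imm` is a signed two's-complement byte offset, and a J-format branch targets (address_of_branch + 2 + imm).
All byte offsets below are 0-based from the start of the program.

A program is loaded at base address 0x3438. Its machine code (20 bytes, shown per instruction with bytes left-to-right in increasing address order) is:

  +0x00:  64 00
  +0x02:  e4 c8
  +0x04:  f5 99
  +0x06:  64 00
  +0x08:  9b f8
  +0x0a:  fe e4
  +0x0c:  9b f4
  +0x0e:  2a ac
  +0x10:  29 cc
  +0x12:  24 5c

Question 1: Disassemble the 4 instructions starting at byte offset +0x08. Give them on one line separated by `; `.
bl #-8; shl x9, x11; bl #-12; str x11, x10

off 0x08: read 9b f8 as big → 0x9bf8
  top 6b → 0x26 → bl [J]
  imm@[9:0]=0x3f8 (s10→-8) ⇒ #-8
off 0x0a: read fe e4 as big → 0xfee4
  top 6b → 0x3f → shl [RR]
  rd@[9:6]=0xb ⇒ x11
  rs@[5:2]=0x9 ⇒ x9
off 0x0c: read 9b f4 as big → 0x9bf4
  top 6b → 0x26 → bl [J]
  imm@[9:0]=0x3f4 (s10→-12) ⇒ #-12
off 0x0e: read 2a ac as big → 0x2aac
  top 6b → 0xa → str [RR]
  rd@[9:6]=0xa ⇒ x10
  rs@[5:2]=0xb ⇒ x11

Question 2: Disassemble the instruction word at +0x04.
[04] f5 99 → 0xf599
  top 6b → 0x3d → lsli [RI]
  [9:6] rd=6 = x6
  [5:0] imm=25 = #25

lsli #25, x6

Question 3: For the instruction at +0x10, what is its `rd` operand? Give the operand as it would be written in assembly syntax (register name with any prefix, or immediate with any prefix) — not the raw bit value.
x7

[10] 29 cc → 0x29cc
  opcode bits[15:10]=0xa: str/RR
  rd@[9:6]=0x7 ⇒ x7
  rs@[5:2]=0x3 ⇒ x3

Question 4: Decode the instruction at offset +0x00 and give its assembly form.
@+00  big-endian(64 00) = 0x6400
  op=0x6400>>10=0x19 ⇒ ret (N)

ret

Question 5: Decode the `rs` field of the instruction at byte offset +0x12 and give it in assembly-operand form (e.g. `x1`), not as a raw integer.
x7

[12] 24 5c → 0x245c
  op=0x245c>>10=0x9 ⇒ load (RR)
  [9:6] rd=1 = x1
  [5:2] rs=7 = x7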